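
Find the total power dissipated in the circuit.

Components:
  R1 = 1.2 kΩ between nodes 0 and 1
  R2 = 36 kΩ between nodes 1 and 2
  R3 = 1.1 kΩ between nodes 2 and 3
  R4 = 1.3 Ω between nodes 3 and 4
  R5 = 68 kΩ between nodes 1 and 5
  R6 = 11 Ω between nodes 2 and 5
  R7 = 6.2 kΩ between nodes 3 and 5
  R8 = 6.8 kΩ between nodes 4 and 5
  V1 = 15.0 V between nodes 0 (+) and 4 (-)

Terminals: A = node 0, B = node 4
Nodal analysis, taking node 4 as the 0 V reference.
Source V1 fixes V_0 = 15 V.
KCL at each unknown node (sum of currents leaving = 0; resistances in Ω):
  Node 1: (V_1 - 15)/1200 + (V_1 - V_2)/36000 + (V_1 - V_5)/68000 = 0
  Node 2: (V_2 - V_1)/36000 + (V_2 - V_3)/1100 + (V_2 - V_5)/11 = 0
  Node 3: (V_3 - V_2)/1100 + (V_3 - 0)/1.3 + (V_3 - V_5)/6200 = 0
  Node 5: (V_5 - V_1)/68000 + (V_5 - V_2)/11 + (V_5 - V_3)/6200 + (V_5 - 0)/6800 = 0
Collecting terms (coefficients in siemens):
  0.0008758·V_1 - 0.00002778·V_2 - 0.00001471·V_5 = 0.0125
  0.09185·V_2 - 0.00002778·V_1 - 0.0009091·V_3 - 0.09091·V_5 = 0
  0.7703·V_3 - 0.0009091·V_2 - 0.0001613·V_5 = 0
  0.09123·V_5 - 0.00001471·V_1 - 0.09091·V_2 - 0.0001613·V_3 = 0
Solving these 4 simultaneous equations (Gaussian elimination) gives:
  V_1 = 14.3 V, V_2 = 0.4825 V, V_3 = 0.0006705 V, V_5 = 0.4831 V
Power in each resistor, P = (ΔV)²/R:
  P_R1 = (15 - 14.3)²/1200 = 0.0004132 W
  P_R2 = (14.3 - 0.4825)²/36000 = 0.0053 W
  P_R3 = (0.4825 - 0.0006705)²/1100 = 0.000211 W
  P_R4 = (0.0006705 - 0)²/1.3 = 0.0000003459 W
  P_R5 = (14.3 - 0.4831)²/68000 = 0.002806 W
  P_R6 = (0.4825 - 0.4831)²/11 = 0.00000003242 W
  P_R7 = (0.0006705 - 0.4831)²/6200 = 0.00003753 W
  P_R8 = (0 - 0.4831)²/6800 = 0.00003432 W
P_total = P_R1 + P_R2 + P_R3 + P_R4 + P_R5 + P_R6 + P_R7 + P_R8 = 0.008802 W

Final answer: 0.008802 W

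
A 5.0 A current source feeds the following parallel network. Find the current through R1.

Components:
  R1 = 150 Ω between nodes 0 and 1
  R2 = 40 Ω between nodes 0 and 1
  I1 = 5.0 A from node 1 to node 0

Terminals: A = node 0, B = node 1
All resistors sit directly between nodes 0 and 1, so they are in parallel and share one voltage V; the full source current 5 A splits among them.
1/R_par = 1/150 + 1/40 = 0.03167 S  =>  R_par = 31.58 Ω
V = I × R_par = 5 × 31.58 = 157.9 V
I_R1 = V/R1 = 157.9/150 = 1.053 A

Final answer: 1.053 A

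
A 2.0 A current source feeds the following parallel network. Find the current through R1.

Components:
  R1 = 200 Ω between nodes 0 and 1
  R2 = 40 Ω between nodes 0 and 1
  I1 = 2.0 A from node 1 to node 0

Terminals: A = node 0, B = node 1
All resistors sit directly between nodes 0 and 1, so they are in parallel and share one voltage V; the full source current 2 A splits among them.
1/R_par = 1/200 + 1/40 = 0.03 S  =>  R_par = 33.33 Ω
V = I × R_par = 2 × 33.33 = 66.67 V
I_R1 = V/R1 = 66.67/200 = 0.3333 A

Final answer: 0.3333 A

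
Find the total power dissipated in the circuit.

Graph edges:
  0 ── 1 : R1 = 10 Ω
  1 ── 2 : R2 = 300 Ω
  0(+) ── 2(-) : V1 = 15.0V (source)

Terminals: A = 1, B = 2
Nodal analysis, taking node 2 as the 0 V reference.
Source V1 fixes V_0 = 15 V.
KCL at each unknown node (sum of currents leaving = 0; resistances in Ω):
  Node 1: (V_1 - 15)/10 + (V_1 - 0)/300 = 0
Collecting terms: 0.1033 × V_1 = 1.5  =>  V_1 = 14.52 V
Power in each resistor, P = (ΔV)²/R:
  P_R1 = (15 - 14.52)²/10 = 0.02341 W
  P_R2 = (14.52 - 0)²/300 = 0.7024 W
P_total = P_R1 + P_R2 = 0.7258 W

Final answer: 0.7258 W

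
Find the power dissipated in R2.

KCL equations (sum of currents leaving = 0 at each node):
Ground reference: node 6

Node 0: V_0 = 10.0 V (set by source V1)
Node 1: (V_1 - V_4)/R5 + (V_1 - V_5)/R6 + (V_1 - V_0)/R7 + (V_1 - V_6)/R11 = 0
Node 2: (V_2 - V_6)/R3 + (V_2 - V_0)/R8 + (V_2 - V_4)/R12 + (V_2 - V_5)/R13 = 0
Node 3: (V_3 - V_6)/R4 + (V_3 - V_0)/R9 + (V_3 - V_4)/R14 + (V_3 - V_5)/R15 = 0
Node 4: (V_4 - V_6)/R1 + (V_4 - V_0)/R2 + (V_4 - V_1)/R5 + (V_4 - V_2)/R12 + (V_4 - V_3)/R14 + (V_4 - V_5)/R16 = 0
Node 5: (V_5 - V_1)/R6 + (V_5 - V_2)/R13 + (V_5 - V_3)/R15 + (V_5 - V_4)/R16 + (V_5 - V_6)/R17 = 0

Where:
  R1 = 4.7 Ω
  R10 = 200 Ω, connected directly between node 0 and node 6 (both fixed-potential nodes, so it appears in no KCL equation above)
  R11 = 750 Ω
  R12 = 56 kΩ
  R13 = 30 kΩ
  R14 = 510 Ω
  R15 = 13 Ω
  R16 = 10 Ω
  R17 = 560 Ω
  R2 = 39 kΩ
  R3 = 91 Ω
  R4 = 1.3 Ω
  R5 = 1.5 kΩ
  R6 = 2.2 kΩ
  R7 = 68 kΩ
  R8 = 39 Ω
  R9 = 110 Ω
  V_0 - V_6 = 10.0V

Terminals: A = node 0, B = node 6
Nodal analysis, taking node 6 as the 0 V reference.
Source V1 fixes V_0 = 10 V.
KCL at each unknown node (sum of currents leaving = 0; resistances in Ω):
  Node 1: (V_1 - V_4)/1500 + (V_1 - V_5)/2200 + (V_1 - 10)/68000 + (V_1 - 0)/750 = 0
  Node 2: (V_2 - 0)/91 + (V_2 - 10)/39 + (V_2 - V_4)/56000 + (V_2 - V_5)/30000 = 0
  Node 3: (V_3 - 0)/1.3 + (V_3 - 10)/110 + (V_3 - V_4)/510 + (V_3 - V_5)/13 = 0
  Node 4: (V_4 - 0)/4.7 + (V_4 - 10)/39000 + (V_4 - V_1)/1500 + (V_4 - V_2)/56000 + (V_4 - V_3)/510 + (V_4 - V_5)/10 = 0
  Node 5: (V_5 - V_1)/2200 + (V_5 - V_2)/30000 + (V_5 - V_3)/13 + (V_5 - V_4)/10 + (V_5 - 0)/560 = 0
Collecting terms (coefficients in siemens):
  0.002469·V_1 - 0.0006667·V_4 - 0.0004545·V_5 = 0.0001471
  0.03668·V_2 - 0.00001786·V_4 - 0.00003333·V_5 = 0.2564
  0.8572·V_3 - 0.001961·V_4 - 0.07692·V_5 = 0.09091
  0.3154·V_4 - 0.0006667·V_1 - 0.00001786·V_2 - 0.001961·V_3 - 0.1·V_5 = 0.0002564
  0.1792·V_5 - 0.0004545·V_1 - 0.00003333·V_2 - 0.07692·V_3 - 0.1·V_4 = 0
Solving these 5 simultaneous equations (Gaussian elimination) gives:
  V_1 = 0.07668 V, V_2 = 6.99 V, V_3 = 0.1116 V, V_4 = 0.02154 V
  V_5 = 0.06143 V
I_R2 = (V_0 - V_4)/R2 = (10 - 0.02154)/39000 = 0.0002559 A
P_R2 = I_R2² × R2 = (0.0002559)² × 39000 = 0.002553 W

Final answer: 0.002553 W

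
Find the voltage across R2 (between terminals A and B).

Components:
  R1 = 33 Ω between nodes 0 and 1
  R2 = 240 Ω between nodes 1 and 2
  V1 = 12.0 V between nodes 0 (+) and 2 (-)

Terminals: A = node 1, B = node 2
R1 and R2 are in series across V1 (node 0 → node 1 → node 2), and the output A–B is taken across R2, so this is a voltage divider.
Series current: I = V1/(R1 + R2) = 12/(33 + 240) = 12/273 = 0.04396 A
V_R2 = I × R2 = V1 × R2/(R1 + R2) = 12 × 240/273 = 10.55 V

Final answer: 10.55 V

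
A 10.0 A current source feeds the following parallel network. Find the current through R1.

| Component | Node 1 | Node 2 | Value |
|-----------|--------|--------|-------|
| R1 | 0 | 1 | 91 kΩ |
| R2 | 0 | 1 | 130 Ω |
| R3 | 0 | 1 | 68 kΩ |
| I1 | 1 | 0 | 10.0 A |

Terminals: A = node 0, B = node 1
All resistors sit directly between nodes 0 and 1, so they are in parallel and share one voltage V; the full source current 10 A splits among them.
1/R_par = 1/91000 + 1/130 + 1/68000 = 0.007718 S  =>  R_par = 129.6 Ω
V = I × R_par = 10 × 129.6 = 1296 V
I_R1 = V/R1 = 1296/91000 = 0.01424 A

Final answer: 0.01424 A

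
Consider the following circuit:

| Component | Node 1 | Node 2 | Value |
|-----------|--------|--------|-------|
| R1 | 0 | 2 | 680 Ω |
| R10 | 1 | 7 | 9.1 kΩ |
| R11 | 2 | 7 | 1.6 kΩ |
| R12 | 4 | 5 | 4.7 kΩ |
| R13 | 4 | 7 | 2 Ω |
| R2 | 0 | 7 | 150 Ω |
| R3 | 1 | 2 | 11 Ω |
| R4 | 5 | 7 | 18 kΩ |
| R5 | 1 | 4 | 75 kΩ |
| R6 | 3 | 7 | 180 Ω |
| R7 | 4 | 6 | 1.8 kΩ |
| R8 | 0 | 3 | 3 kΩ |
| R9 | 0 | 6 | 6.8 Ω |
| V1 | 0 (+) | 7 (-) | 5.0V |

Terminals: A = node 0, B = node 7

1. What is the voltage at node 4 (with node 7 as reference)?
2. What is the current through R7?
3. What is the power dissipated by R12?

Nodal analysis, taking node 7 as the 0 V reference.
Source V1 fixes V_0 = 5 V.
KCL at each unknown node (sum of currents leaving = 0; resistances in Ω):
  Node 1: (V_1 - V_2)/11 + (V_1 - V_4)/75000 + (V_1 - 0)/9100 = 0
  Node 2: (V_2 - 5)/680 + (V_2 - V_1)/11 + (V_2 - 0)/1600 = 0
  Node 3: (V_3 - 0)/180 + (V_3 - 5)/3000 = 0
  Node 4: (V_4 - V_1)/75000 + (V_4 - V_6)/1800 + (V_4 - V_5)/4700 + (V_4 - 0)/2 = 0
  Node 5: (V_5 - 0)/18000 + (V_5 - V_4)/4700 = 0
  Node 6: (V_6 - V_4)/1800 + (V_6 - 5)/6.8 = 0
Collecting terms (coefficients in siemens):
  0.09103·V_1 - 0.09091·V_2 - 0.00001333·V_4 = 0
  0.093·V_2 - 0.09091·V_1 = 0.007353
  0.005889·V_3 = 0.001667
  0.5008·V_4 - 0.00001333·V_1 - 0.0002128·V_5 - 0.0005556·V_6 = 0
  0.0002683·V_5 - 0.0002128·V_4 = 0
  0.1476·V_6 - 0.0005556·V_4 = 0.7353
Solving these 6 simultaneous equations (Gaussian elimination) gives:
  V_1 = 3.31 V, V_2 = 3.314 V, V_3 = 0.283 V, V_4 = 0.005616 V
  V_5 = 0.004453 V, V_6 = 4.981 V
Part 1:
  Read off the nodal solution: V_4 = 0.005616 V
Part 2:
  I_R7 = (V_4 - V_6)/R7 = (0.005616 - 4.981)/1800 = -0.002764 A
  Magnitude: I_R7 = 0.002764 A
Part 3:
  I_R12 = (V_4 - V_5)/R12 = (0.005616 - 0.004453)/4700 = 0.0000002474 A
  P_R12 = I_R12² × R12 = (0.0000002474)² × 4700 = 0.0000000002877 W

Final answers:
1. V_4 = 0.005616 V
2. I_R7 = 0.002764 A
3. P_R12 = 2.877e-10 W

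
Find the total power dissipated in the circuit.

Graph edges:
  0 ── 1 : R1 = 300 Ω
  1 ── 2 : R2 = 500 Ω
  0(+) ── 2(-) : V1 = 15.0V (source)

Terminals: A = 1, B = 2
Nodal analysis, taking node 2 as the 0 V reference.
Source V1 fixes V_0 = 15 V.
KCL at each unknown node (sum of currents leaving = 0; resistances in Ω):
  Node 1: (V_1 - 15)/300 + (V_1 - 0)/500 = 0
Collecting terms: 0.005333 × V_1 = 0.05  =>  V_1 = 9.375 V
Power in each resistor, P = (ΔV)²/R:
  P_R1 = (15 - 9.375)²/300 = 0.1055 W
  P_R2 = (9.375 - 0)²/500 = 0.1758 W
P_total = P_R1 + P_R2 = 0.2812 W

Final answer: 0.2812 W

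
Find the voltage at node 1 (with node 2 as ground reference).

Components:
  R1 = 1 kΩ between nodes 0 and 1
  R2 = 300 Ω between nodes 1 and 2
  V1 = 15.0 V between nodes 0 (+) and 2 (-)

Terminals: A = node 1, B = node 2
Nodal analysis, taking node 2 as the 0 V reference.
Source V1 fixes V_0 = 15 V.
KCL at each unknown node (sum of currents leaving = 0; resistances in Ω):
  Node 1: (V_1 - 15)/1000 + (V_1 - 0)/300 = 0
Collecting terms: 0.004333 × V_1 = 0.015  =>  V_1 = 3.462 V
The requested potential is V_1 = 3.462 V.

Final answer: V_1 = 3.462 V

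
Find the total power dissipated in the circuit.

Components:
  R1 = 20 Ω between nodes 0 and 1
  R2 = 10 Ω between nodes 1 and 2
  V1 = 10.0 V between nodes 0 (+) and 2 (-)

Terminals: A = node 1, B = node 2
Nodal analysis, taking node 2 as the 0 V reference.
Source V1 fixes V_0 = 10 V.
KCL at each unknown node (sum of currents leaving = 0; resistances in Ω):
  Node 1: (V_1 - 10)/20 + (V_1 - 0)/10 = 0
Collecting terms: 0.15 × V_1 = 0.5  =>  V_1 = 3.333 V
Power in each resistor, P = (ΔV)²/R:
  P_R1 = (10 - 3.333)²/20 = 2.222 W
  P_R2 = (3.333 - 0)²/10 = 1.111 W
P_total = P_R1 + P_R2 = 3.333 W

Final answer: 3.333 W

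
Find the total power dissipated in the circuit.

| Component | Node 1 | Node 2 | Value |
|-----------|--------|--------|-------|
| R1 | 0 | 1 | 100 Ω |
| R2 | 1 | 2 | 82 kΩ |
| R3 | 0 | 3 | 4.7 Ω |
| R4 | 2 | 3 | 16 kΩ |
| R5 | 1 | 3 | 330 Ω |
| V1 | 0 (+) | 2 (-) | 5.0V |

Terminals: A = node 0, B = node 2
Nodal analysis, taking node 2 as the 0 V reference.
Source V1 fixes V_0 = 5 V.
KCL at each unknown node (sum of currents leaving = 0; resistances in Ω):
  Node 1: (V_1 - 5)/100 + (V_1 - 0)/82000 + (V_1 - V_3)/330 = 0
  Node 3: (V_3 - 5)/4.7 + (V_3 - 0)/16000 + (V_3 - V_1)/330 = 0
Collecting terms (coefficients in siemens):
  0.01304·V_1 - 0.00303·V_3 = 0.05
  0.2159·V_3 - 0.00303·V_1 = 1.064
Determinant D = (0.01304)(0.2159) - (-0.00303)(-0.00303) = 0.002806
V_1 = [(0.05)(0.2159) - (-0.00303)(1.064)]/D = 4.995 V
V_3 = [(0.01304)(1.064) - (0.05)(-0.00303)]/D = 4.998 V
Power in each resistor, P = (ΔV)²/R:
  P_R1 = (5 - 4.995)²/100 = 0.0000002528 W
  P_R2 = (4.995 - 0)²/82000 = 0.0003043 W
  P_R3 = (5 - 4.998)²/4.7 = 0.0000004905 W
  P_R4 = (0 - 4.998)²/16000 = 0.001562 W
  P_R5 = (4.995 - 4.998)²/330 = 0.00000003733 W
P_total = P_R1 + P_R2 + P_R3 + P_R4 + P_R5 = 0.001867 W

Final answer: 0.001867 W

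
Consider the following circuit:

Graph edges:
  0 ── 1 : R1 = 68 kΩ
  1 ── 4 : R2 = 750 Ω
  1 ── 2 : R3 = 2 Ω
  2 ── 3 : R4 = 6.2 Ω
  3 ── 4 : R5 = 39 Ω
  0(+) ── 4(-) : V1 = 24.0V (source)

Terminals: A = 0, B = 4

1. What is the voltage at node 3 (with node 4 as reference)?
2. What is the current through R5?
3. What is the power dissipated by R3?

Nodal analysis, taking node 4 as the 0 V reference.
Source V1 fixes V_0 = 24 V.
KCL at each unknown node (sum of currents leaving = 0; resistances in Ω):
  Node 1: (V_1 - 24)/68000 + (V_1 - 0)/750 + (V_1 - V_2)/2 = 0
  Node 2: (V_2 - V_1)/2 + (V_2 - V_3)/6.2 = 0
  Node 3: (V_3 - V_2)/6.2 + (V_3 - 0)/39 = 0
Collecting terms (coefficients in siemens):
  0.5013·V_1 - 0.5·V_2 = 0.0003529
  0.6613·V_2 - 0.5·V_1 - 0.1613·V_3 = 0
  0.1869·V_3 - 0.1613·V_2 = 0
Solving these 3 simultaneous equations (Gaussian elimination) gives:
  V_1 = 0.01566 V, V_2 = 0.015 V, V_3 = 0.01294 V
Part 1:
  Read off the nodal solution: V_3 = 0.01294 V
Part 2:
  I_R5 = (V_3 - V_4)/R5 = (0.01294 - 0)/39 = 0.0003318 A
  Magnitude: I_R5 = 0.0003318 A
Part 3:
  I_R3 = (V_1 - V_2)/R3 = (0.01566 - 0.015)/2 = 0.0003318 A
  P_R3 = I_R3² × R3 = (0.0003318)² × 2 = 0.0000002202 W

Final answers:
1. V_3 = 0.01294 V
2. I_R5 = 0.0003318 A
3. P_R3 = 2.202e-07 W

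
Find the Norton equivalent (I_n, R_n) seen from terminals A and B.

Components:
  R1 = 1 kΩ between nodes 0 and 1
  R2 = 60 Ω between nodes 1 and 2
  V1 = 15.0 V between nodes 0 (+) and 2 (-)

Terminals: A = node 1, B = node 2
Find the Thévenin equivalent first; then I_n = V_th/R_th and R_n = R_th.
Step 1 — V_th is the open-circuit voltage V_A - V_B (nothing connected across the terminals).
Nodal analysis, taking node 2 as the 0 V reference.
Source V1 fixes V_0 = 15 V.
KCL at each unknown node (sum of currents leaving = 0; resistances in Ω):
  Node 1: (V_1 - 15)/1000 + (V_1 - 0)/60 = 0
Collecting terms: 0.01767 × V_1 = 0.015  =>  V_1 = 0.8491 V
V_th = V_1 - V_2 = 0.8491 - 0 = 0.8491 V
Step 2 — R_th: zero the source — replace V1 by a short circuit (node 2 merges into node 0) — and find the resistance seen between A (node 1) and B (node 0).
Reduce the network between node 1 (A) and node 0 (B) by series/parallel combination:
  Rp1 = R1 ‖ R2 (parallel, both between nodes 0 and 1) = 1/(1/1000 + 1/60) = 56.6 Ω
R_th = 56.6 Ω
I_n = V_th/R_th = 0.8491/56.6 = 0.015 A, and R_n = R_th = 56.6 Ω

Final answer: I_n = 0.015 A, R_n = 56.6 Ω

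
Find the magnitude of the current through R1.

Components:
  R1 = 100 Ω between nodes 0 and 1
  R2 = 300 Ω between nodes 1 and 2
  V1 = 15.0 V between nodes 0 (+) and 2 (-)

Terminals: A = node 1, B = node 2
Nodal analysis, taking node 2 as the 0 V reference.
Source V1 fixes V_0 = 15 V.
KCL at each unknown node (sum of currents leaving = 0; resistances in Ω):
  Node 1: (V_1 - 15)/100 + (V_1 - 0)/300 = 0
Collecting terms: 0.01333 × V_1 = 0.15  =>  V_1 = 11.25 V
I_R1 = (V_0 - V_1)/R1 = (15 - 11.25)/100 = 0.0375 A
|I_R1| = 0.0375 A

Final answer: |I_R1| = 0.0375 A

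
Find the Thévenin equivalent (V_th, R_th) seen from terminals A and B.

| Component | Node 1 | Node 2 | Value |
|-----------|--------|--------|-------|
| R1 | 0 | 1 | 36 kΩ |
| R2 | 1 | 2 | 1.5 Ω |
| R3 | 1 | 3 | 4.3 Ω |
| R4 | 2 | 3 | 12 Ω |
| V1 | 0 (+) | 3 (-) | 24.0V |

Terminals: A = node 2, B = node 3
Step 1 — V_th is the open-circuit voltage V_A - V_B (nothing connected across the terminals).
Nodal analysis, taking node 3 as the 0 V reference.
Source V1 fixes V_0 = 24 V.
KCL at each unknown node (sum of currents leaving = 0; resistances in Ω):
  Node 1: (V_1 - 24)/36000 + (V_1 - V_2)/1.5 + (V_1 - 0)/4.3 = 0
  Node 2: (V_2 - V_1)/1.5 + (V_2 - 0)/12 = 0
Collecting terms (coefficients in siemens):
  0.8993·V_1 - 0.6667·V_2 = 0.0006667
  0.75·V_2 - 0.6667·V_1 = 0
Determinant D = (0.8993)(0.75) - (-0.6667)(-0.6667) = 0.23
V_1 = [(0.0006667)(0.75) - (-0.6667)(0)]/D = 0.002174 V
V_2 = [(0.8993)(0) - (0.0006667)(-0.6667)]/D = 0.001932 V
V_th = V_2 - V_3 = 0.001932 - 0 = 0.001932 V
Step 2 — R_th: zero the source — replace V1 by a short circuit (node 3 merges into node 0) — and find the resistance seen between A (node 2) and B (node 0).
Reduce the network between node 2 (A) and node 0 (B) by series/parallel combination:
  Rp1 = R1 ‖ R3 (parallel, both between nodes 0 and 1) = 1/(1/36000 + 1/4.3) = 4.299 Ω
  Rs1 = R2 + Rp1 (series, joined only at node 1) = 1.5 + 4.299 = 5.799 Ω
  Rp2 = R4 ‖ Rs1 (parallel, both between nodes 0 and 2) = 1/(1/12 + 1/5.799) = 3.91 Ω
R_th = 3.91 Ω

Final answer: V_th = 0.001932 V, R_th = 3.91 Ω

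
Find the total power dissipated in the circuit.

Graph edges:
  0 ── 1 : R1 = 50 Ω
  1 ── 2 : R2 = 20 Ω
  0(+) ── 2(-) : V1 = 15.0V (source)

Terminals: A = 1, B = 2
Nodal analysis, taking node 2 as the 0 V reference.
Source V1 fixes V_0 = 15 V.
KCL at each unknown node (sum of currents leaving = 0; resistances in Ω):
  Node 1: (V_1 - 15)/50 + (V_1 - 0)/20 = 0
Collecting terms: 0.07 × V_1 = 0.3  =>  V_1 = 4.286 V
Power in each resistor, P = (ΔV)²/R:
  P_R1 = (15 - 4.286)²/50 = 2.296 W
  P_R2 = (4.286 - 0)²/20 = 0.9184 W
P_total = P_R1 + P_R2 = 3.214 W

Final answer: 3.214 W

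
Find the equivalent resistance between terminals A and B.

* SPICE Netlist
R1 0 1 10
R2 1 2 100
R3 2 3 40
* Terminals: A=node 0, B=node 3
Reduce the network between node 0 (A) and node 3 (B) by series/parallel combination:
  Rs1 = R1 + R2 (series, joined only at node 1) = 10 + 100 = 110 Ω
  Rs2 = R3 + Rs1 (series, joined only at node 2) = 40 + 110 = 150 Ω
R_eq = 150 Ω

Final answer: 150 Ω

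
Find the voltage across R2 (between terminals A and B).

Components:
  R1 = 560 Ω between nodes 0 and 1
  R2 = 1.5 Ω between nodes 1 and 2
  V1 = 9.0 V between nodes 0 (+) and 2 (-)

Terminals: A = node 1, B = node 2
R1 and R2 are in series across V1 (node 0 → node 1 → node 2), and the output A–B is taken across R2, so this is a voltage divider.
Series current: I = V1/(R1 + R2) = 9/(560 + 1.5) = 9/561.5 = 0.01603 A
V_R2 = I × R2 = V1 × R2/(R1 + R2) = 9 × 1.5/561.5 = 0.02404 V

Final answer: 0.02404 V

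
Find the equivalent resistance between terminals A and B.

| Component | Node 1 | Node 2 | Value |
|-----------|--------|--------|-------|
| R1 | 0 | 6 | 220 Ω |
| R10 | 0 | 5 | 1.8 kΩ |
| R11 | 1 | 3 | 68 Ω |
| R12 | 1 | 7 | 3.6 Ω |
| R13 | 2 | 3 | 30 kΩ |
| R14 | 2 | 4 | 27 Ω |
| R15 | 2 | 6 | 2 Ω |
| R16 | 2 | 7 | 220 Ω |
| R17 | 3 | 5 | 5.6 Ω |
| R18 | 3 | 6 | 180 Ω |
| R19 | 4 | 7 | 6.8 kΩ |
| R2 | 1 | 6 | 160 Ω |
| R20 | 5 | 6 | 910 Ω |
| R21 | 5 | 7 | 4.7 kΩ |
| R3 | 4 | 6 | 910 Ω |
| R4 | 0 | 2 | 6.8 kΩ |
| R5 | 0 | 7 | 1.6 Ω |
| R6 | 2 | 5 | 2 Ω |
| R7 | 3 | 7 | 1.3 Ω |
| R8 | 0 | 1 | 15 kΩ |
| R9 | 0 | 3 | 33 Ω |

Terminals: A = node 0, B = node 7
The network is not a plain series/parallel combination. Inject a 1 A test current into terminal A (node 0) and return it from terminal B (node 7); then R_eq = V_A / (1 A).
Nodal analysis, taking node 7 as the 0 V reference.
Current source I_test pushes 1 A into node 0 and draws it out of node 7.
KCL at each unknown node (sum of currents leaving = 0; resistances in Ω):
  Node 0: (V_0 - V_6)/220 + (V_0 - V_2)/6800 + (V_0 - 0)/1.6 + (V_0 - V_1)/15000 + (V_0 - V_3)/33 + (V_0 - V_5)/1800 - 1 = 0
  Node 1: (V_1 - V_0)/15000 + (V_1 - V_6)/160 + (V_1 - V_3)/68 + (V_1 - 0)/3.6 = 0
  Node 2: (V_2 - V_0)/6800 + (V_2 - V_5)/2 + (V_2 - V_3)/30000 + (V_2 - V_4)/27 + (V_2 - V_6)/2 + (V_2 - 0)/220 = 0
  Node 3: (V_3 - V_0)/33 + (V_3 - V_1)/68 + (V_3 - V_2)/30000 + (V_3 - 0)/1.3 + (V_3 - V_5)/5.6 + (V_3 - V_6)/180 = 0
  Node 4: (V_4 - V_2)/27 + (V_4 - V_6)/910 + (V_4 - 0)/6800 = 0
  Node 5: (V_5 - V_0)/1800 + (V_5 - V_2)/2 + (V_5 - V_3)/5.6 + (V_5 - V_6)/910 + (V_5 - 0)/4700 = 0
  Node 6: (V_6 - V_0)/220 + (V_6 - V_1)/160 + (V_6 - V_2)/2 + (V_6 - V_3)/180 + (V_6 - V_4)/910 + (V_6 - V_5)/910 = 0
Collecting terms (coefficients in siemens):
  0.6606·V_0 - 0.00006667·V_1 - 0.0001471·V_2 - 0.0303·V_3 - 0.0005556·V_5 - 0.004545·V_6 = 1
  0.2988·V_1 - 0.00006667·V_0 - 0.01471·V_3 - 0.00625·V_6 = 0
  1.042·V_2 - 0.0001471·V_0 - 0.00003333·V_3 - 0.03704·V_4 - 0.5·V_5 - 0.5·V_6 = 0
  0.9984·V_3 - 0.0303·V_0 - 0.01471·V_1 - 0.00003333·V_2 - 0.1786·V_5 - 0.005556·V_6 = 0
  0.03828·V_4 - 0.03704·V_2 - 0.001099·V_6 = 0
  0.6804·V_5 - 0.0005556·V_0 - 0.5·V_2 - 0.1786·V_3 - 0.001099·V_6 = 0
  0.5185·V_6 - 0.004545·V_0 - 0.00625·V_1 - 0.5·V_2 - 0.005556·V_3 - 0.001099·V_4 - 0.001099·V_5 = 0
Solving these 7 simultaneous equations (Gaussian elimination) gives:
  V_0 = 1.518 V, V_1 = 0.005955 V, V_2 = 0.1069 V, V_3 = 0.06413 V
  V_4 = 0.1068 V, V_5 = 0.09684 V, V_6 = 0.1176 V
R_eq = V_0 / 1 A = 1.518 Ω

Final answer: 1.518 Ω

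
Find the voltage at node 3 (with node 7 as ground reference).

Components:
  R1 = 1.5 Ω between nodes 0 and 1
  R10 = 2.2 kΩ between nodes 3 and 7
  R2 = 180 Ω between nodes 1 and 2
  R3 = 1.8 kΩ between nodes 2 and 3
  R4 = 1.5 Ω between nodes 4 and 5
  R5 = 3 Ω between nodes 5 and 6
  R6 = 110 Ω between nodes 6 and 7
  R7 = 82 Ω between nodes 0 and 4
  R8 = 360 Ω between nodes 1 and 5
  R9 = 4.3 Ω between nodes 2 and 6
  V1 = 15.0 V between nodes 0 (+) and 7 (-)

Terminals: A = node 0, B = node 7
Nodal analysis, taking node 7 as the 0 V reference.
Source V1 fixes V_0 = 15 V.
KCL at each unknown node (sum of currents leaving = 0; resistances in Ω):
  Node 1: (V_1 - 15)/1.5 + (V_1 - V_2)/180 + (V_1 - V_5)/360 = 0
  Node 2: (V_2 - V_1)/180 + (V_2 - V_3)/1800 + (V_2 - V_6)/4.3 = 0
  Node 3: (V_3 - V_2)/1800 + (V_3 - 0)/2200 = 0
  Node 4: (V_4 - V_5)/1.5 + (V_4 - 15)/82 = 0
  Node 5: (V_5 - V_4)/1.5 + (V_5 - V_6)/3 + (V_5 - V_1)/360 = 0
  Node 6: (V_6 - V_5)/3 + (V_6 - 0)/110 + (V_6 - V_2)/4.3 = 0
Collecting terms (coefficients in siemens):
  0.675·V_1 - 0.005556·V_2 - 0.002778·V_5 = 10
  0.2387·V_2 - 0.005556·V_1 - 0.0005556·V_3 - 0.2326·V_6 = 0
  0.00101·V_3 - 0.0005556·V_2 = 0
  0.6789·V_4 - 0.6667·V_5 = 0.1829
  1.003·V_5 - 0.002778·V_1 - 0.6667·V_4 - 0.3333·V_6 = 0
  0.575·V_6 - 0.2326·V_2 - 0.3333·V_5 = 0
Solving these 6 simultaneous equations (Gaussian elimination) gives:
  V_1 = 14.94 V, V_2 = 10.24 V, V_3 = 5.63 V, V_4 = 10.43 V
  V_5 = 10.34 V, V_6 = 10.14 V
The requested potential is V_3 = 5.63 V.

Final answer: V_3 = 5.63 V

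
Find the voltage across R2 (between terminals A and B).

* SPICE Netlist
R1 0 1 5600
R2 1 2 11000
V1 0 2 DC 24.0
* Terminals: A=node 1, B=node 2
R1 and R2 are in series across V1 (node 0 → node 1 → node 2), and the output A–B is taken across R2, so this is a voltage divider.
Series current: I = V1/(R1 + R2) = 24/(5600 + 11000) = 24/16600 = 0.001446 A
V_R2 = I × R2 = V1 × R2/(R1 + R2) = 24 × 11000/16600 = 15.9 V

Final answer: 15.9 V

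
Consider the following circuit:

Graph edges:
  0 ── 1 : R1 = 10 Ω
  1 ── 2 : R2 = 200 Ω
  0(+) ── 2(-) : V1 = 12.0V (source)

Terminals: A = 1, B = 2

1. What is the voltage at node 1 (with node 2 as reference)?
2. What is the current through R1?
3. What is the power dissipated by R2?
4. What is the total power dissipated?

Nodal analysis, taking node 2 as the 0 V reference.
Source V1 fixes V_0 = 12 V.
KCL at each unknown node (sum of currents leaving = 0; resistances in Ω):
  Node 1: (V_1 - 12)/10 + (V_1 - 0)/200 = 0
Collecting terms: 0.105 × V_1 = 1.2  =>  V_1 = 11.43 V
Part 1:
  Read off the nodal solution: V_1 = 11.43 V
Part 2:
  I_R1 = (V_0 - V_1)/R1 = (12 - 11.43)/10 = 0.05714 A
  Magnitude: I_R1 = 0.05714 A
Part 3:
  I_R2 = (V_1 - V_2)/R2 = (11.43 - 0)/200 = 0.05714 A
  P_R2 = I_R2² × R2 = (0.05714)² × 200 = 0.6531 W
Part 4:
  Power in each resistor, P = (ΔV)²/R:
    P_R1 = (12 - 11.43)²/10 = 0.03265 W
    P_R2 = (11.43 - 0)²/200 = 0.6531 W
  P_total = P_R1 + P_R2 = 0.6857 W

Final answers:
1. V_1 = 11.43 V
2. I_R1 = 0.05714 A
3. P_R2 = 0.6531 W
4. P_total = 0.6857 W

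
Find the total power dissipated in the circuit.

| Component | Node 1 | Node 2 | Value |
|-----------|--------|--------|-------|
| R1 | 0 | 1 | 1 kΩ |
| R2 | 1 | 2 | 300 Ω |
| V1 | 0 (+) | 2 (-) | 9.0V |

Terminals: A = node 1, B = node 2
Nodal analysis, taking node 2 as the 0 V reference.
Source V1 fixes V_0 = 9 V.
KCL at each unknown node (sum of currents leaving = 0; resistances in Ω):
  Node 1: (V_1 - 9)/1000 + (V_1 - 0)/300 = 0
Collecting terms: 0.004333 × V_1 = 0.009  =>  V_1 = 2.077 V
Power in each resistor, P = (ΔV)²/R:
  P_R1 = (9 - 2.077)²/1000 = 0.04793 W
  P_R2 = (2.077 - 0)²/300 = 0.01438 W
P_total = P_R1 + P_R2 = 0.06231 W

Final answer: 0.06231 W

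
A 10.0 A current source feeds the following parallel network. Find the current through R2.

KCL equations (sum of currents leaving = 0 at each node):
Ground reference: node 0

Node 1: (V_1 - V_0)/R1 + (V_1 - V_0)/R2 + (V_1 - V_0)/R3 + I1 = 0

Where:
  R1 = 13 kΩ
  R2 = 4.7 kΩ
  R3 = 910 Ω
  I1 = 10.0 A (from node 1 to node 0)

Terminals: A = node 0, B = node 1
All resistors sit directly between nodes 0 and 1, so they are in parallel and share one voltage V; the full source current 10 A splits among them.
1/R_par = 1/13000 + 1/4700 + 1/910 = 0.001389 S  =>  R_par = 720.2 Ω
V = I × R_par = 10 × 720.2 = 7202 V
I_R2 = V/R2 = 7202/4700 = 1.532 A

Final answer: 1.532 A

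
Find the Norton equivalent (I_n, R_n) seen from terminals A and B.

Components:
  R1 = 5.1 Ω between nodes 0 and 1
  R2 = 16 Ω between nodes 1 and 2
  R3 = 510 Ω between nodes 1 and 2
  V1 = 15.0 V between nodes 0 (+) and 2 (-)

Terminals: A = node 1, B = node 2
Find the Thévenin equivalent first; then I_n = V_th/R_th and R_n = R_th.
Step 1 — V_th is the open-circuit voltage V_A - V_B (nothing connected across the terminals).
Nodal analysis, taking node 2 as the 0 V reference.
Source V1 fixes V_0 = 15 V.
KCL at each unknown node (sum of currents leaving = 0; resistances in Ω):
  Node 1: (V_1 - 15)/5.1 + (V_1 - 0)/16 + (V_1 - 0)/510 = 0
Collecting terms: 0.2605 × V_1 = 2.941  =>  V_1 = 11.29 V
V_th = V_1 - V_2 = 11.29 - 0 = 11.29 V
Step 2 — R_th: zero the source — replace V1 by a short circuit (node 2 merges into node 0) — and find the resistance seen between A (node 1) and B (node 0).
Reduce the network between node 1 (A) and node 0 (B) by series/parallel combination:
  Rp1 = R1 ‖ R2 ‖ R3 (parallel, all between nodes 0 and 1) = 1/(1/5.1 + 1/16 + 1/510) = 3.838 Ω
R_th = 3.838 Ω
I_n = V_th/R_th = 11.29/3.838 = 2.941 A, and R_n = R_th = 3.838 Ω

Final answer: I_n = 2.941 A, R_n = 3.838 Ω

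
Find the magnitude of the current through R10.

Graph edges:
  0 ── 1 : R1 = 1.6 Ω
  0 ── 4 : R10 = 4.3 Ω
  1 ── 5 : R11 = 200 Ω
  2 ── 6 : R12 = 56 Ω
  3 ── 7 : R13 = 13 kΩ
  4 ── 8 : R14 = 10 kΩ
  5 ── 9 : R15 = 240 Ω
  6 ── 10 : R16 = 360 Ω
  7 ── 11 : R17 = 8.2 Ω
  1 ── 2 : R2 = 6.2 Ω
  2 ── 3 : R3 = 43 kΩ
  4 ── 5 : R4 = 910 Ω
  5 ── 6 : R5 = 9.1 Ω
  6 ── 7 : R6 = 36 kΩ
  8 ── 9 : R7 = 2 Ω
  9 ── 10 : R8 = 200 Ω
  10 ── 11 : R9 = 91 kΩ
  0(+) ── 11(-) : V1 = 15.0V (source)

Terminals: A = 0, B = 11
Nodal analysis, taking node 11 as the 0 V reference.
Source V1 fixes V_0 = 15 V.
KCL at each unknown node (sum of currents leaving = 0; resistances in Ω):
  Node 1: (V_1 - 15)/1.6 + (V_1 - V_2)/6.2 + (V_1 - V_5)/200 = 0
  Node 2: (V_2 - V_1)/6.2 + (V_2 - V_3)/43000 + (V_2 - V_6)/56 = 0
  Node 3: (V_3 - V_2)/43000 + (V_3 - V_7)/13000 = 0
  Node 4: (V_4 - V_5)/910 + (V_4 - 15)/4.3 + (V_4 - V_8)/10000 = 0
  Node 5: (V_5 - V_4)/910 + (V_5 - V_6)/9.1 + (V_5 - V_1)/200 + (V_5 - V_9)/240 = 0
  Node 6: (V_6 - V_5)/9.1 + (V_6 - V_7)/36000 + (V_6 - V_2)/56 + (V_6 - V_10)/360 = 0
  Node 7: (V_7 - V_6)/36000 + (V_7 - V_3)/13000 + (V_7 - 0)/8.2 = 0
  Node 8: (V_8 - V_9)/2 + (V_8 - V_4)/10000 = 0
  Node 9: (V_9 - V_8)/2 + (V_9 - V_10)/200 + (V_9 - V_5)/240 = 0
  Node 10: (V_10 - V_9)/200 + (V_10 - 0)/91000 + (V_10 - V_6)/360 = 0
Collecting terms (coefficients in siemens):
  0.7913·V_1 - 0.1613·V_2 - 0.005·V_5 = 9.375
  0.1792·V_2 - 0.1613·V_1 - 0.00002326·V_3 - 0.01786·V_6 = 0
  0.0001002·V_3 - 0.00002326·V_2 - 0.00007692·V_7 = 0
  0.2338·V_4 - 0.001099·V_5 - 0.0001·V_8 = 3.488
  0.1202·V_5 - 0.005·V_1 - 0.001099·V_4 - 0.1099·V_6 - 0.004167·V_9 = 0
  0.1306·V_6 - 0.01786·V_2 - 0.1099·V_5 - 0.00002778·V_7 - 0.002778·V_10 = 0
  0.1221·V_7 - 0.00007692·V_3 - 0.00002778·V_6 = 0
  0.5001·V_8 - 0.0001·V_4 - 0.5·V_9 = 0
  0.5092·V_9 - 0.004167·V_5 - 0.5·V_8 - 0.005·V_10 = 0
  0.007789·V_10 - 0.002778·V_6 - 0.005·V_9 = 0
Solving these 10 simultaneous equations (Gaussian elimination) gives:
  V_1 = 15 V, V_2 = 14.99 V, V_3 = 3.485 V, V_4 = 15 V
  V_5 = 14.97 V, V_6 = 14.97 V, V_7 = 0.005604 V, V_8 = 14.95 V
  V_9 = 14.95 V, V_10 = 14.94 V
I_R10 = (V_0 - V_4)/R10 = (15 - 15)/4.3 = 0.00003486 A
|I_R10| = 0.00003486 A

Final answer: |I_R10| = 3.486e-05 A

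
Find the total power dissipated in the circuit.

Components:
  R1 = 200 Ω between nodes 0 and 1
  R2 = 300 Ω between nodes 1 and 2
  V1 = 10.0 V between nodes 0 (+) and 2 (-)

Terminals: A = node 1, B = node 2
Nodal analysis, taking node 2 as the 0 V reference.
Source V1 fixes V_0 = 10 V.
KCL at each unknown node (sum of currents leaving = 0; resistances in Ω):
  Node 1: (V_1 - 10)/200 + (V_1 - 0)/300 = 0
Collecting terms: 0.008333 × V_1 = 0.05  =>  V_1 = 6 V
Power in each resistor, P = (ΔV)²/R:
  P_R1 = (10 - 6)²/200 = 0.08 W
  P_R2 = (6 - 0)²/300 = 0.12 W
P_total = P_R1 + P_R2 = 0.2 W

Final answer: 0.2 W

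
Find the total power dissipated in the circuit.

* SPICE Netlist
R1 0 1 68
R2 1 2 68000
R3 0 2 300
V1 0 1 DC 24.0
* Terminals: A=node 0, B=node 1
Nodal analysis, taking node 1 as the 0 V reference.
Source V1 fixes V_0 = 24 V.
KCL at each unknown node (sum of currents leaving = 0; resistances in Ω):
  Node 2: (V_2 - 0)/68000 + (V_2 - 24)/300 = 0
Collecting terms: 0.003348 × V_2 = 0.08  =>  V_2 = 23.89 V
Power in each resistor, P = (ΔV)²/R:
  P_R1 = (24 - 0)²/68 = 8.471 W
  P_R2 = (0 - 23.89)²/68000 = 0.008396 W
  P_R3 = (24 - 23.89)²/300 = 0.00003704 W
P_total = P_R1 + P_R2 + P_R3 = 8.479 W

Final answer: 8.479 W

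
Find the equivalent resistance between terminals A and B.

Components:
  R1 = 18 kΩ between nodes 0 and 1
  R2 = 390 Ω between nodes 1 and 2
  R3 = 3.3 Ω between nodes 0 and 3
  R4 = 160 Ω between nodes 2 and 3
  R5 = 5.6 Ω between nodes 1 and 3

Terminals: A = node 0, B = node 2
The network is not a plain series/parallel combination. Inject a 1 A test current into terminal A (node 0) and return it from terminal B (node 2); then R_eq = V_A / (1 A).
Nodal analysis, taking node 2 as the 0 V reference.
Current source I_test pushes 1 A into node 0 and draws it out of node 2.
KCL at each unknown node (sum of currents leaving = 0; resistances in Ω):
  Node 0: (V_0 - V_1)/18000 + (V_0 - V_3)/3.3 - 1 = 0
  Node 1: (V_1 - V_0)/18000 + (V_1 - 0)/390 + (V_1 - V_3)/5.6 = 0
  Node 3: (V_3 - V_0)/3.3 + (V_3 - V_1)/5.6 + (V_3 - 0)/160 = 0
Collecting terms (coefficients in siemens):
  0.3031·V_0 - 0.00005556·V_1 - 0.303·V_3 = 1
  0.1812·V_1 - 0.00005556·V_0 - 0.1786·V_3 = 0
  0.4879·V_3 - 0.303·V_0 - 0.1786·V_1 = 0
Solving these 3 simultaneous equations (Gaussian elimination) gives:
  V_0 = 117.2 V, V_1 = 112.3 V, V_3 = 113.9 V
R_eq = V_0 / 1 A = 117.2 Ω

Final answer: 117.2 Ω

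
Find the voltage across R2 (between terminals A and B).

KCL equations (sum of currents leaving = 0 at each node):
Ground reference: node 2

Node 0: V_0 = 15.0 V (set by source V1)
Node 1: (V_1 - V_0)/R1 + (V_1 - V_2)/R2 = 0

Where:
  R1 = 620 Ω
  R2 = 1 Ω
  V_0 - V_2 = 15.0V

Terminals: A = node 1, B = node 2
R1 and R2 are in series across V1 (node 0 → node 1 → node 2), and the output A–B is taken across R2, so this is a voltage divider.
Series current: I = V1/(R1 + R2) = 15/(620 + 1) = 15/621 = 0.02415 A
V_R2 = I × R2 = V1 × R2/(R1 + R2) = 15 × 1/621 = 0.02415 V

Final answer: 0.02415 V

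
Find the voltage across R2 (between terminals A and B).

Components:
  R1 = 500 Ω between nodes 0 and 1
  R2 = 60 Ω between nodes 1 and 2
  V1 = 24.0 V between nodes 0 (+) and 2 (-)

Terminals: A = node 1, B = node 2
R1 and R2 are in series across V1 (node 0 → node 1 → node 2), and the output A–B is taken across R2, so this is a voltage divider.
Series current: I = V1/(R1 + R2) = 24/(500 + 60) = 24/560 = 0.04286 A
V_R2 = I × R2 = V1 × R2/(R1 + R2) = 24 × 60/560 = 2.571 V

Final answer: 2.571 V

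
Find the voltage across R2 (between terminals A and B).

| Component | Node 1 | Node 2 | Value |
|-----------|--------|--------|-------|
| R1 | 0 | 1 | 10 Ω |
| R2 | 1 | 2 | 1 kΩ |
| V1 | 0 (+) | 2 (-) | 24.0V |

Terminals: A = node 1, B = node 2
R1 and R2 are in series across V1 (node 0 → node 1 → node 2), and the output A–B is taken across R2, so this is a voltage divider.
Series current: I = V1/(R1 + R2) = 24/(10 + 1000) = 24/1010 = 0.02376 A
V_R2 = I × R2 = V1 × R2/(R1 + R2) = 24 × 1000/1010 = 23.76 V

Final answer: 23.76 V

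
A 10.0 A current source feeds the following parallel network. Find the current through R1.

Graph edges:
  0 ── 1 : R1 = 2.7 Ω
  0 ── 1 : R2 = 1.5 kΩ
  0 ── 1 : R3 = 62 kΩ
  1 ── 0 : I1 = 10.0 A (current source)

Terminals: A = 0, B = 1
All resistors sit directly between nodes 0 and 1, so they are in parallel and share one voltage V; the full source current 10 A splits among them.
1/R_par = 1/2.7 + 1/1500 + 1/62000 = 0.3711 S  =>  R_par = 2.695 Ω
V = I × R_par = 10 × 2.695 = 26.95 V
I_R1 = V/R1 = 26.95/2.7 = 9.982 A

Final answer: 9.982 A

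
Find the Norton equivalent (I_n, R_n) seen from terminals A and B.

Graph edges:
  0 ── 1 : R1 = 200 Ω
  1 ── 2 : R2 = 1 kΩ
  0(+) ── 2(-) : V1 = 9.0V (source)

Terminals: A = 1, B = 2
Find the Thévenin equivalent first; then I_n = V_th/R_th and R_n = R_th.
Step 1 — V_th is the open-circuit voltage V_A - V_B (nothing connected across the terminals).
Nodal analysis, taking node 2 as the 0 V reference.
Source V1 fixes V_0 = 9 V.
KCL at each unknown node (sum of currents leaving = 0; resistances in Ω):
  Node 1: (V_1 - 9)/200 + (V_1 - 0)/1000 = 0
Collecting terms: 0.006 × V_1 = 0.045  =>  V_1 = 7.5 V
V_th = V_1 - V_2 = 7.5 - 0 = 7.5 V
Step 2 — R_th: zero the source — replace V1 by a short circuit (node 2 merges into node 0) — and find the resistance seen between A (node 1) and B (node 0).
Reduce the network between node 1 (A) and node 0 (B) by series/parallel combination:
  Rp1 = R1 ‖ R2 (parallel, both between nodes 0 and 1) = 1/(1/200 + 1/1000) = 166.7 Ω
R_th = 166.7 Ω
I_n = V_th/R_th = 7.5/166.7 = 0.045 A, and R_n = R_th = 166.7 Ω

Final answer: I_n = 0.045 A, R_n = 166.7 Ω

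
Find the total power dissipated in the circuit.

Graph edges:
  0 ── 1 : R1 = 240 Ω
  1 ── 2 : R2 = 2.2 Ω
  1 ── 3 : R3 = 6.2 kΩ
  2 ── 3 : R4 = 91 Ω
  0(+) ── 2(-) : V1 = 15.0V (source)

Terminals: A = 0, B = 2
Nodal analysis, taking node 2 as the 0 V reference.
Source V1 fixes V_0 = 15 V.
KCL at each unknown node (sum of currents leaving = 0; resistances in Ω):
  Node 1: (V_1 - 15)/240 + (V_1 - 0)/2.2 + (V_1 - V_3)/6200 = 0
  Node 3: (V_3 - V_1)/6200 + (V_3 - 0)/91 = 0
Collecting terms (coefficients in siemens):
  0.4589·V_1 - 0.0001613·V_3 = 0.0625
  0.01115·V_3 - 0.0001613·V_1 = 0
Determinant D = (0.4589)(0.01115) - (-0.0001613)(-0.0001613) = 0.005117
V_1 = [(0.0625)(0.01115) - (-0.0001613)(0)]/D = 0.1362 V
V_3 = [(0.4589)(0) - (0.0625)(-0.0001613)]/D = 0.00197 V
Power in each resistor, P = (ΔV)²/R:
  P_R1 = (15 - 0.1362)²/240 = 0.9206 W
  P_R2 = (0.1362 - 0)²/2.2 = 0.008432 W
  P_R3 = (0.1362 - 0.00197)²/6200 = 0.000002906 W
  P_R4 = (0 - 0.00197)²/91 = 0.00000004266 W
P_total = P_R1 + P_R2 + P_R3 + P_R4 = 0.929 W

Final answer: 0.929 W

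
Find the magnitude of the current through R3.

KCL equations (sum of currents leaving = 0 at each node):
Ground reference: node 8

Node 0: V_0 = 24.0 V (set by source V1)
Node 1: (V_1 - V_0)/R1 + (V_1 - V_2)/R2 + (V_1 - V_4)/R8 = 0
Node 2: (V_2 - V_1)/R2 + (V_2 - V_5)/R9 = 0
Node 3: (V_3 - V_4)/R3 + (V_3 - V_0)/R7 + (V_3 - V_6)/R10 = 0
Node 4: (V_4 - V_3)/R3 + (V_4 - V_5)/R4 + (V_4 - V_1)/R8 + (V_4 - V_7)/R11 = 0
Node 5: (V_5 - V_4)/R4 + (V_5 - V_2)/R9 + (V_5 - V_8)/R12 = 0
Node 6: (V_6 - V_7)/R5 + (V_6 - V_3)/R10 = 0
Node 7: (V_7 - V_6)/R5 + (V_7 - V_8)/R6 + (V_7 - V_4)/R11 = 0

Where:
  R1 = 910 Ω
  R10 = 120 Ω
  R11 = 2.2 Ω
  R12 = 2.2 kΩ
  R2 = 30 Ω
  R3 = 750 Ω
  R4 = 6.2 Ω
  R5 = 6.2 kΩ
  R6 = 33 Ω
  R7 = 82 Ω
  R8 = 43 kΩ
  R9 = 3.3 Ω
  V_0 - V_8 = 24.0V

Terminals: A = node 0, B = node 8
Nodal analysis, taking node 8 as the 0 V reference.
Source V1 fixes V_0 = 24 V.
KCL at each unknown node (sum of currents leaving = 0; resistances in Ω):
  Node 1: (V_1 - 24)/910 + (V_1 - V_2)/30 + (V_1 - V_4)/43000 = 0
  Node 2: (V_2 - V_1)/30 + (V_2 - V_5)/3.3 = 0
  Node 3: (V_3 - V_4)/750 + (V_3 - 24)/82 + (V_3 - V_6)/120 = 0
  Node 4: (V_4 - V_3)/750 + (V_4 - V_5)/6.2 + (V_4 - V_1)/43000 + (V_4 - V_7)/2.2 = 0
  Node 5: (V_5 - V_4)/6.2 + (V_5 - V_2)/3.3 + (V_5 - 0)/2200 = 0
  Node 6: (V_6 - V_7)/6200 + (V_6 - V_3)/120 = 0
  Node 7: (V_7 - V_6)/6200 + (V_7 - 0)/33 + (V_7 - V_4)/2.2 = 0
Collecting terms (coefficients in siemens):
  0.03446·V_1 - 0.03333·V_2 - 0.00002326·V_4 = 0.02637
  0.3364·V_2 - 0.03333·V_1 - 0.303·V_5 = 0
  0.02186·V_3 - 0.001333·V_4 - 0.008333·V_6 = 0.2927
  0.6172·V_4 - 0.00002326·V_1 - 0.001333·V_3 - 0.1613·V_5 - 0.4545·V_7 = 0
  0.4648·V_5 - 0.303·V_2 - 0.1613·V_4 = 0
  0.008495·V_6 - 0.008333·V_3 - 0.0001613·V_7 = 0
  0.485·V_7 - 0.4545·V_4 - 0.0001613·V_6 = 0
Solving these 7 simultaneous equations (Gaussian elimination) gives:
  V_1 = 2.739 V, V_2 = 2.038 V, V_3 = 21.58 V, V_4 = 1.822 V
  V_5 = 1.961 V, V_6 = 21.2 V, V_7 = 1.715 V
I_R3 = (V_3 - V_4)/R3 = (21.58 - 1.822)/750 = 0.02635 A
|I_R3| = 0.02635 A

Final answer: |I_R3| = 0.02635 A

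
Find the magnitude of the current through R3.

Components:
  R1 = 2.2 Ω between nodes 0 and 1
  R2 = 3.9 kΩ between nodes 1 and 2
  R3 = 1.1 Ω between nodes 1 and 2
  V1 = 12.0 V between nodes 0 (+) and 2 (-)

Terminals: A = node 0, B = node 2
Nodal analysis, taking node 2 as the 0 V reference.
Source V1 fixes V_0 = 12 V.
KCL at each unknown node (sum of currents leaving = 0; resistances in Ω):
  Node 1: (V_1 - 12)/2.2 + (V_1 - 0)/3900 + (V_1 - 0)/1.1 = 0
Collecting terms: 1.364 × V_1 = 5.455  =>  V_1 = 3.999 V
I_R3 = (V_1 - V_2)/R3 = (3.999 - 0)/1.1 = 3.636 A
|I_R3| = 3.636 A

Final answer: |I_R3| = 3.636 A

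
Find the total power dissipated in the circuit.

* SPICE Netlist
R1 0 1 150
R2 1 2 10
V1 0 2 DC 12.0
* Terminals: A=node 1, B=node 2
Nodal analysis, taking node 2 as the 0 V reference.
Source V1 fixes V_0 = 12 V.
KCL at each unknown node (sum of currents leaving = 0; resistances in Ω):
  Node 1: (V_1 - 12)/150 + (V_1 - 0)/10 = 0
Collecting terms: 0.1067 × V_1 = 0.08  =>  V_1 = 0.75 V
Power in each resistor, P = (ΔV)²/R:
  P_R1 = (12 - 0.75)²/150 = 0.8438 W
  P_R2 = (0.75 - 0)²/10 = 0.05625 W
P_total = P_R1 + P_R2 = 0.9 W

Final answer: 0.9 W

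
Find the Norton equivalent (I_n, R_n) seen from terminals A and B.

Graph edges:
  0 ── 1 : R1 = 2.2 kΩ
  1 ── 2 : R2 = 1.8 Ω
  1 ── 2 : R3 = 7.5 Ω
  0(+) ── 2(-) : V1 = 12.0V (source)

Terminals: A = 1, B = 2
Find the Thévenin equivalent first; then I_n = V_th/R_th and R_n = R_th.
Step 1 — V_th is the open-circuit voltage V_A - V_B (nothing connected across the terminals).
Nodal analysis, taking node 2 as the 0 V reference.
Source V1 fixes V_0 = 12 V.
KCL at each unknown node (sum of currents leaving = 0; resistances in Ω):
  Node 1: (V_1 - 12)/2200 + (V_1 - 0)/1.8 + (V_1 - 0)/7.5 = 0
Collecting terms: 0.6893 × V_1 = 0.005455  =>  V_1 = 0.007913 V
V_th = V_1 - V_2 = 0.007913 - 0 = 0.007913 V
Step 2 — R_th: zero the source — replace V1 by a short circuit (node 2 merges into node 0) — and find the resistance seen between A (node 1) and B (node 0).
Reduce the network between node 1 (A) and node 0 (B) by series/parallel combination:
  Rp1 = R1 ‖ R2 ‖ R3 (parallel, all between nodes 0 and 1) = 1/(1/2200 + 1/1.8 + 1/7.5) = 1.451 Ω
R_th = 1.451 Ω
I_n = V_th/R_th = 0.007913/1.451 = 0.005455 A, and R_n = R_th = 1.451 Ω

Final answer: I_n = 0.005455 A, R_n = 1.451 Ω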